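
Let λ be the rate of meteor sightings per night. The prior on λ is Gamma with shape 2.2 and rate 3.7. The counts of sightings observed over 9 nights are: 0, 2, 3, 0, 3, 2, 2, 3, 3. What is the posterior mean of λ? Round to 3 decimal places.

Posterior mean ≈ 1.591

Total count ∑xᵢ = 18 over n = 9 nights.
Gamma is conjugate to the Poisson likelihood: posterior is Gamma(shape = 2.2+18 = 20.2, rate = 3.7+9 = 12.7).
Posterior mean = shape/rate = 20.2/12.7 = 1.591.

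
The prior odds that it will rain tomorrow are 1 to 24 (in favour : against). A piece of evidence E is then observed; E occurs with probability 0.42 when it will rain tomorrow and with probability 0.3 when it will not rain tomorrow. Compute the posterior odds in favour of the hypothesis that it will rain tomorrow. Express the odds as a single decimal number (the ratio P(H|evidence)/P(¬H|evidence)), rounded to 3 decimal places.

Posterior odds ≈ 0.058

Prior odds = 1/24 = 0.041667. In log-odds, ln(0.041667) = -3.1781.
Add log likelihood ratio: ln(1.4000) = 0.33647.
Posterior log-odds = -2.8416, so posterior odds = exp(-2.8416) = 0.058333.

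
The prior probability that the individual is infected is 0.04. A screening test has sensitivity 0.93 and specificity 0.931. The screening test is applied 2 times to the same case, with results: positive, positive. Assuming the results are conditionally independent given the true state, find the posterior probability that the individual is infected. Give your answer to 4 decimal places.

With H the event that the individual is infected, the joint likelihood of the observed sequence is P(data|H) = 0.93·0.93 = 0.86490 and P(data|¬H) = 0.069·0.069 = 0.0047610.
Bayes: P(H|data) = 0.04·0.86490 / (0.04·0.86490 + 0.96·0.0047610) = 0.034596/0.039167 = 0.8833.

Posterior P(H) ≈ 0.8833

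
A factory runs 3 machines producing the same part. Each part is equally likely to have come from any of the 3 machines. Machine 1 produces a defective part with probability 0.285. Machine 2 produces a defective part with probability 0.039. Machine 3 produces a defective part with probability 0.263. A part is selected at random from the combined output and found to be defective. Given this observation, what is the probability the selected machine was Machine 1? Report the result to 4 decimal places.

Tabulate prior·likelihood by source: [1] prior 0.333333, lik 0.285, product 0.09500; [2] prior 0.333333, lik 0.039, product 0.01300; [3] prior 0.333333, lik 0.263, product 0.08767.
Normalizing constant = 0.19567; the posterior for Machine 1 is its product over the sum, 0.09500/0.19567 = 0.4855.

Posterior probability ≈ 0.4855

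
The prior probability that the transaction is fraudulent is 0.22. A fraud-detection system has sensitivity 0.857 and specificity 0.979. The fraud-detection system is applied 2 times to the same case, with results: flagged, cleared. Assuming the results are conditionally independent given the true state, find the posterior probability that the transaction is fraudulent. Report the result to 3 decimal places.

Let H be the event that the transaction is fraudulent; start with P(H) = 0.22. P('flagged'|H) = 0.857, P('flagged'|¬H) = 0.021.
Update on result 1 ('flagged'): P(H) ← 0.857·0.2200 / (0.857·0.2200 + 0.021·0.7800) = 0.18854/0.20492 = 0.9201.
Update on result 2 ('cleared'): P(H) ← 0.143·0.9201 / (0.143·0.9201 + 0.979·0.0799) = 0.13157/0.20982 = 0.6270.

Posterior P(H) ≈ 0.627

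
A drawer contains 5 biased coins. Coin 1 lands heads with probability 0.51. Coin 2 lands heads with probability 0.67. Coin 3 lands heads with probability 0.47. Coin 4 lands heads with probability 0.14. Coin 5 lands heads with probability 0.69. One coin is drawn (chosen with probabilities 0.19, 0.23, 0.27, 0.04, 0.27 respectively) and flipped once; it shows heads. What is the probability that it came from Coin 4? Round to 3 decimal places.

Posterior probability ≈ 0.010

Tabulate prior·likelihood by source: [1] prior 0.19, lik 0.51, product 0.09690; [2] prior 0.23, lik 0.67, product 0.1541; [3] prior 0.27, lik 0.47, product 0.1269; [4] prior 0.04, lik 0.14, product 0.005600; [5] prior 0.27, lik 0.69, product 0.1863.
Normalizing constant = 0.56980; the posterior for Coin 4 is its product over the sum, 0.005600/0.56980 = 0.010.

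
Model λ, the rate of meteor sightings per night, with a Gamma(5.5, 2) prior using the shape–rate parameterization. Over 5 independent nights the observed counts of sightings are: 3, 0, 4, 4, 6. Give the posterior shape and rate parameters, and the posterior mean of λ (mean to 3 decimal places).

Posterior: Gamma(shape=22.5, rate=7); mean ≈ 3.214

Total count ∑xᵢ = 17 over n = 5 nights.
Gamma is conjugate to the Poisson likelihood: posterior is Gamma(shape = 5.5+17 = 22.5, rate = 2+5 = 7).
E[λ | data] = 22.5/7 = 3.214.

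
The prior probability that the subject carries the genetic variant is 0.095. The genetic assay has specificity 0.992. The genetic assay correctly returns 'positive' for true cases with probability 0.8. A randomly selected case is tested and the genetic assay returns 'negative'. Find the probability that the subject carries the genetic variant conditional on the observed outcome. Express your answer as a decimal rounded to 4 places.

P(H | E) ≈ 0.0207

Let H be the event that the subject carries the genetic variant. P(H) = 0.095, so P(¬H) = 0.905. With E the 'negative' result, P(E|H) = 0.2 and P(E|¬H) = 0.992.
P(E) = 0.2·0.095 + 0.992·0.905 = 0.019000 + 0.89776 = 0.91676.
By Bayes' theorem, P(H|E) = 0.019000 / 0.91676 = 0.0207.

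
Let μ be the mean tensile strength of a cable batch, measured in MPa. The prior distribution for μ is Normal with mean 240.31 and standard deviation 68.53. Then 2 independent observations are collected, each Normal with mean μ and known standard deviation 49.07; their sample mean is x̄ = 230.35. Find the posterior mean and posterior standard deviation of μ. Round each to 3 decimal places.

Posterior mean ≈ 232.382; posterior SD ≈ 30.956

Prior precision 1/τ₀² = 1/68.53² = 0.00021293; data precision n/σ² = 2/49.07² = 0.00083061.
Posterior precision = 0.00021293 + 0.00083061 = 0.00104354, giving posterior SD = 1/√0.00104354 = 30.956.
Posterior mean = (0.00021293·240.31 + 0.00083061·230.35) / 0.00104354 = 232.382.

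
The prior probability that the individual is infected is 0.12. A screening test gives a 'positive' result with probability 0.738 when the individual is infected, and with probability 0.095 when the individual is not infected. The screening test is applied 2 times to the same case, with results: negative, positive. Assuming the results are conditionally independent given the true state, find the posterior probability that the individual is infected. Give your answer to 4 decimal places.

Let H be the event that the individual is infected; start with P(H) = 0.12. P('positive'|H) = 0.738, P('positive'|¬H) = 0.095.
Update on result 1 ('negative'): P(H) ← 0.262·0.1200 / (0.262·0.1200 + 0.905·0.8800) = 0.031440/0.82784 = 0.0380.
Update on result 2 ('positive'): P(H) ← 0.738·0.0380 / (0.738·0.0380 + 0.095·0.9620) = 0.028028/0.11942 = 0.2347.

Posterior P(H) ≈ 0.2347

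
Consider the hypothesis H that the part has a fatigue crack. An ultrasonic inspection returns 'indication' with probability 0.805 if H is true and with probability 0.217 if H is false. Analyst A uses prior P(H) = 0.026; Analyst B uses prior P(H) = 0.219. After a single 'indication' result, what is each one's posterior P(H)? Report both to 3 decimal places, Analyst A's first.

P('+'|H) = 0.805, P('+'|¬H) = 0.217.
Analyst A: numerator 0.805·0.026 = 0.020930; evidence = 0.020930+0.217·0.974 = 0.23229; posterior = 0.090.
Analyst B: numerator 0.805·0.219 = 0.17630; evidence = 0.17630+0.217·0.781 = 0.34577; posterior = 0.510.

Analyst A: 0.090; Analyst B: 0.510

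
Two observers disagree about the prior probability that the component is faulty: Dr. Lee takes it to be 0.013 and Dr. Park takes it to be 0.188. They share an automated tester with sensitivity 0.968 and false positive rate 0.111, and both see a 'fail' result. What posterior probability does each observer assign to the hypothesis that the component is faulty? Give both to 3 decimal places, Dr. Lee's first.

The likelihood ratio for a 'fail' result is 0.968/0.111 = 8.7207.
Dr. Lee: prior odds 0.013/0.987 = 0.013171; posterior odds 0.11486; posterior probability 0.103.
Dr. Park: prior odds 0.188/0.812 = 0.23153; posterior odds 2.0191; posterior probability 0.669.

Dr. Lee: 0.103; Dr. Park: 0.669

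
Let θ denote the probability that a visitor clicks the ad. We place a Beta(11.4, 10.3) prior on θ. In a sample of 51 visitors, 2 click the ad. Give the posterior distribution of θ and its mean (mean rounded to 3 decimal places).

Observing 2 successes and 49 failures updates Beta(11.4, 10.3) by adding the success and failure counts to the two shape parameters: α = 11.4+2 = 13.4, β = 10.3+49 = 59.3.
E[θ | data] = 13.4/(13.4+59.3) = 0.184.

Posterior: Beta(13.4, 59.3); mean ≈ 0.184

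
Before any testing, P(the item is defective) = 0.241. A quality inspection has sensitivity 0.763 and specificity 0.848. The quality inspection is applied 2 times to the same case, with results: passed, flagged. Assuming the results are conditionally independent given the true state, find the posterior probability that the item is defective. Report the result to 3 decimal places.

Posterior P(H) ≈ 0.308

With H the event that the item is defective, the joint likelihood of the observed sequence is P(data|H) = 0.237·0.763 = 0.18083 and P(data|¬H) = 0.848·0.152 = 0.12890.
Bayes: P(H|data) = 0.241·0.18083 / (0.241·0.18083 + 0.759·0.12890) = 0.043580/0.14141 = 0.3082.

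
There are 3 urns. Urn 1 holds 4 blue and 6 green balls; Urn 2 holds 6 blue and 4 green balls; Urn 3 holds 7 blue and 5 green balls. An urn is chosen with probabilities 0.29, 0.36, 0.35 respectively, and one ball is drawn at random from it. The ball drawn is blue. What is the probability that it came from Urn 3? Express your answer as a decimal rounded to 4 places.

Tabulate prior·likelihood by source: [1] prior 0.29, lik 0.4, product 0.1160; [2] prior 0.36, lik 0.6, product 0.2160; [3] prior 0.35, lik 0.5833, product 0.2042.
Normalizing constant = 0.53617; the posterior for Urn 3 is its product over the sum, 0.2042/0.53617 = 0.3808.

Posterior probability ≈ 0.3808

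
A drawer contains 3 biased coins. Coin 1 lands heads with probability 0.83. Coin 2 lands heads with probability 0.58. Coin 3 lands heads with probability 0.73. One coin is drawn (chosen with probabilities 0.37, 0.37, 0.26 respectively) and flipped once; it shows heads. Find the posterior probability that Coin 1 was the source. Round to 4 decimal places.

Posterior probability ≈ 0.4316

P(heads|C1) = 0.83; P(heads|C2) = 0.58; P(heads|C3) = 0.73.
Prior × likelihood for each source: 0.37·0.83=0.3071, 0.37·0.58=0.2146, 0.26·0.73=0.1898. Summing gives P(heads) = 0.71150.
P(Coin 1 | heads) = 0.3071 / 0.71150 = 0.4316.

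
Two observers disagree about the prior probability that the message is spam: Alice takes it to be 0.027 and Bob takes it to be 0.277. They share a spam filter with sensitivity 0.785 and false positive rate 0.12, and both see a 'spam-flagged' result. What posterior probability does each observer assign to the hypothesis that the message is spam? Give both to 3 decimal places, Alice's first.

The likelihood ratio for a 'spam-flagged' result is 0.785/0.12 = 6.5417.
Alice: prior odds 0.027/0.973 = 0.027749; posterior odds 0.18153; posterior probability 0.154.
Bob: prior odds 0.277/0.723 = 0.38313; posterior odds 2.5063; posterior probability 0.715.

Alice: 0.154; Bob: 0.715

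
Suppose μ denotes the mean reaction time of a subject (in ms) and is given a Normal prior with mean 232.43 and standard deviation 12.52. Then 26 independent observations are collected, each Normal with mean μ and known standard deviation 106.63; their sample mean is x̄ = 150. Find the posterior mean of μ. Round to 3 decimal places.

Posterior mean ≈ 210.680

With known σ, the Normal prior is conjugate. Weight on the data is w = (n/σ²)/(n/σ² + 1/τ₀²) = 0.00228673/(0.00228673+0.00637957) = 0.26386.
Posterior mean = w·x̄ + (1−w)·μ₀ = 0.26386·150 + 0.73614·232.43 = 210.680.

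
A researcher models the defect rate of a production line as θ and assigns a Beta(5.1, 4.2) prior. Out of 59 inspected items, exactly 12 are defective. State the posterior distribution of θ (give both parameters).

The binomial likelihood is conjugate to the Beta prior: with 12 successes and 47 failures, the posterior is Beta(5.1+12, 4.2+47) = Beta(17.1, 51.2).

Posterior: Beta(17.1, 51.2)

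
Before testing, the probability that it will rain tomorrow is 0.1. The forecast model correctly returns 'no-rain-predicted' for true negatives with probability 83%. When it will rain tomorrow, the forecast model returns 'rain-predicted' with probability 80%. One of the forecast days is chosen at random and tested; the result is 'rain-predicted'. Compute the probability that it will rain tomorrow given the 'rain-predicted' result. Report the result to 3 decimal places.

Let H be the event that it will rain tomorrow. P(H) = 0.1, so P(¬H) = 0.9. With E the 'rain-predicted' result, P(E|H) = 0.8 and P(E|¬H) = 0.17.
P(E) = 0.8·0.1 + 0.17·0.9 = 0.080000 + 0.15300 = 0.23300.
By Bayes' theorem, P(H|E) = 0.080000 / 0.23300 = 0.343.

P(H | E) ≈ 0.343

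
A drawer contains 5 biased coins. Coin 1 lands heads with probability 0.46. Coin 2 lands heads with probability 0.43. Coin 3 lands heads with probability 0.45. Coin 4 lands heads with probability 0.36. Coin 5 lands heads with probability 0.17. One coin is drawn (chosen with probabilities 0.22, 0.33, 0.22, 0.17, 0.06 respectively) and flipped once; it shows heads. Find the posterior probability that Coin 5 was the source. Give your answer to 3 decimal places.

Tabulate prior·likelihood by source: [1] prior 0.22, lik 0.46, product 0.1012; [2] prior 0.33, lik 0.43, product 0.1419; [3] prior 0.22, lik 0.45, product 0.09900; [4] prior 0.17, lik 0.36, product 0.06120; [5] prior 0.06, lik 0.17, product 0.01020.
Normalizing constant = 0.41350; the posterior for Coin 5 is its product over the sum, 0.01020/0.41350 = 0.025.

Posterior probability ≈ 0.025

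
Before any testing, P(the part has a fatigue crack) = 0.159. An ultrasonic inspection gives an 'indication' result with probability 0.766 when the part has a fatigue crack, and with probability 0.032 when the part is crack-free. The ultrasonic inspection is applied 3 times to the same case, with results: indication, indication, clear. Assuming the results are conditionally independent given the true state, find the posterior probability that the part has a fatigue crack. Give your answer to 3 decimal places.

Posterior P(H) ≈ 0.963

With H the event that the part has a fatigue crack, the joint likelihood of the observed sequence is P(data|H) = 0.766·0.766·0.234 = 0.13730 and P(data|¬H) = 0.032·0.032·0.968 = 0.00099123.
Bayes: P(H|data) = 0.159·0.13730 / (0.159·0.13730 + 0.841·0.00099123) = 0.021831/0.022664 = 0.9632.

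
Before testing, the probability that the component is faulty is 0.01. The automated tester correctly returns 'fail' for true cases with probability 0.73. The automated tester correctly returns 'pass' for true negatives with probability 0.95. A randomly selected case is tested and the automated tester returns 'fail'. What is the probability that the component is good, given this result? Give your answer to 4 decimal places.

P(¬H | E) ≈ 0.8715

Write H for 'the component is faulty'. Prior odds H:¬H = 0.01/0.99 = 0.010101. For the 'fail' outcome, the likelihood ratio is 0.73/0.05 = 14.600.
Posterior odds = 0.010101 × 14.600 = 0.14747, so P(H|E) = 0.14747/(1+0.14747) = 0.1285. Then P(¬H|E) = 1 − 0.1285 = 0.8715.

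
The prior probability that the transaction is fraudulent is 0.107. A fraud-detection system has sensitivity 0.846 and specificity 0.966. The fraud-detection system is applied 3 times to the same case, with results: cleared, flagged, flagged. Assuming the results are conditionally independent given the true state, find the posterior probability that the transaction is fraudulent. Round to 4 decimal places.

With H the event that the transaction is fraudulent, the joint likelihood of the observed sequence is P(data|H) = 0.154·0.846·0.846 = 0.11022 and P(data|¬H) = 0.966·0.034·0.034 = 0.0011167.
Bayes: P(H|data) = 0.107·0.11022 / (0.107·0.11022 + 0.893·0.0011167) = 0.011794/0.012791 = 0.9220.

Posterior P(H) ≈ 0.9220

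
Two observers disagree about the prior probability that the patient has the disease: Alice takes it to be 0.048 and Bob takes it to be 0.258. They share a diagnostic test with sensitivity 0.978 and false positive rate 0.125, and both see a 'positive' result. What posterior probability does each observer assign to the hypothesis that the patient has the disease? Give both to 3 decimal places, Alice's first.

Alice: 0.283; Bob: 0.731

The likelihood ratio for a 'positive' result is 0.978/0.125 = 7.8240.
Alice: prior odds 0.048/0.952 = 0.050420; posterior odds 0.39449; posterior probability 0.283.
Bob: prior odds 0.258/0.742 = 0.34771; posterior odds 2.7205; posterior probability 0.731.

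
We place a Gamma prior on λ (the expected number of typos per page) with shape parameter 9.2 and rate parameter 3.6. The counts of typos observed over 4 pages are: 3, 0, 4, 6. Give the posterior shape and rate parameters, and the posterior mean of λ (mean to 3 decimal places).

The Poisson likelihood adds the total count to the shape and the number of exposure periods to the rate. Here ∑xᵢ = 13 and n = 4, so shape 9.2→22.2 and rate 3.6→7.6.
Posterior mean = shape/rate = 22.2/7.6 = 2.921.

Posterior: Gamma(shape=22.2, rate=7.6); mean ≈ 2.921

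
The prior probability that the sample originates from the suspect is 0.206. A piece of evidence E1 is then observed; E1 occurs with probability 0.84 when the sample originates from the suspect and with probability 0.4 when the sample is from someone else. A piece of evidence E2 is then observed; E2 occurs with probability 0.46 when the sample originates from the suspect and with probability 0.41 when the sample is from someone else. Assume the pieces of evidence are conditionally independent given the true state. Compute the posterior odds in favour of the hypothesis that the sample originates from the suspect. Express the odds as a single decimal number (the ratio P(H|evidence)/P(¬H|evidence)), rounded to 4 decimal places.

Prior odds = 0.206/(1−0.206) = 0.25945. In log-odds, ln(0.25945) = -1.3492.
Add log likelihood ratios: ln(2.1000) + ln(1.1220) = 0.85701.
Posterior log-odds = -0.49220, so posterior odds = exp(-0.49220) = 0.61128.

Posterior odds ≈ 0.6113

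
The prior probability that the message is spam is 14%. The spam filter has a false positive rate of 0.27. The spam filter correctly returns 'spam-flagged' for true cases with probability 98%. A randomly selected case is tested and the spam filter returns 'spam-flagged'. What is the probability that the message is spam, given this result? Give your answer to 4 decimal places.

Let H be the event that the message is spam. P(H) = 0.14, so P(¬H) = 0.86. With E the 'spam-flagged' result, P(E|H) = 0.98 and P(E|¬H) = 0.27.
P(E) = 0.98·0.14 + 0.27·0.86 = 0.13720 + 0.23220 = 0.36940.
By Bayes' theorem, P(H|E) = 0.13720 / 0.36940 = 0.3714.

P(H | E) ≈ 0.3714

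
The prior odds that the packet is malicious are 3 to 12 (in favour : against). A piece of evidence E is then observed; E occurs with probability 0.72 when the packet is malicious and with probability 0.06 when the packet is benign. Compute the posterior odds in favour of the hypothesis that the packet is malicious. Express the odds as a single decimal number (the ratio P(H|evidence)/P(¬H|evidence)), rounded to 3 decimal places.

Prior odds = 3/12 = 0.25000.
Likelihood ratio for E = 0.72/0.06 = 12.000.
Posterior odds = prior odds × LR = 3.0000.

Posterior odds ≈ 3.000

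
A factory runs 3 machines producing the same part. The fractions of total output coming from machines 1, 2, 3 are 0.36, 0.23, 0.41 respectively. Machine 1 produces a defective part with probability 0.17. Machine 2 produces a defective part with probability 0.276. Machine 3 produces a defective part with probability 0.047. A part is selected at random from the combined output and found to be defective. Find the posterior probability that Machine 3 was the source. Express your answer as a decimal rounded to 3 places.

P(defective|M1) = 0.17; P(defective|M2) = 0.276; P(defective|M3) = 0.047.
Prior × likelihood for each source: 0.36·0.17=0.06120, 0.23·0.276=0.06348, 0.41·0.047=0.01927. Summing gives P(defective) = 0.14395.
P(Machine 3 | defective) = 0.01927 / 0.14395 = 0.134.

Posterior probability ≈ 0.134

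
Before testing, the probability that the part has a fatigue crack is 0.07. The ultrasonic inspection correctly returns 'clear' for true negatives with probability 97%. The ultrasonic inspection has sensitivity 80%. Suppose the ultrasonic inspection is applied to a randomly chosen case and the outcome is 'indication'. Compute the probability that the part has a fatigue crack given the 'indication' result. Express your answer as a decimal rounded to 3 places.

P(H | E) ≈ 0.667

Write H for 'the part has a fatigue crack'. Prior odds H:¬H = 0.07/0.93 = 0.075269. For the 'indication' outcome, the likelihood ratio is 0.8/0.03 = 26.667.
Posterior odds = 0.075269 × 26.667 = 2.0072, so P(H|E) = 2.0072/(1+2.0072) = 0.667.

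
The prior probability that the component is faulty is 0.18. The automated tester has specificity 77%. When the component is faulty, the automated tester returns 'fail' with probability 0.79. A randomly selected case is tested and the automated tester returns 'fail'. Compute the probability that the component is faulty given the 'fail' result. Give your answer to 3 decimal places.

P(H | E) ≈ 0.430

Let H be the event that the component is faulty. P(H) = 0.18, so P(¬H) = 0.82. With E the 'fail' result, P(E|H) = 0.79 and P(E|¬H) = 0.23.
P(E) = 0.79·0.18 + 0.23·0.82 = 0.14220 + 0.18860 = 0.33080.
By Bayes' theorem, P(H|E) = 0.14220 / 0.33080 = 0.430.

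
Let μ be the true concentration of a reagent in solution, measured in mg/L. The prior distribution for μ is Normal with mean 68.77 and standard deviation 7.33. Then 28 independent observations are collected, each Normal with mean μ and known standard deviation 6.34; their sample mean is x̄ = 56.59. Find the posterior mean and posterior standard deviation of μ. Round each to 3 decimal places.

With known σ, the Normal prior is conjugate. Weight on the data is w = (n/σ²)/(n/σ² + 1/τ₀²) = 0.696594/(0.696594+0.0186120) = 0.97398.
Posterior mean = w·x̄ + (1−w)·μ₀ = 0.97398·56.59 + 0.026023·68.77 = 56.907. Posterior variance = 1/(0.696594+0.0186120) = 1.39820, so SD = 1.182.

Posterior mean ≈ 56.907; posterior SD ≈ 1.182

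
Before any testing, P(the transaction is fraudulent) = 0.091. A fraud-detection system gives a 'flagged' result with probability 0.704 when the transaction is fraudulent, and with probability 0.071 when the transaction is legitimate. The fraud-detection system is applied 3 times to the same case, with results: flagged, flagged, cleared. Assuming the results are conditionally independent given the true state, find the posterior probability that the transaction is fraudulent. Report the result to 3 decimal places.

Posterior P(H) ≈ 0.758

With H the event that the transaction is fraudulent, the joint likelihood of the observed sequence is P(data|H) = 0.704·0.704·0.296 = 0.14670 and P(data|¬H) = 0.071·0.071·0.929 = 0.0046831.
Bayes: P(H|data) = 0.091·0.14670 / (0.091·0.14670 + 0.909·0.0046831) = 0.013350/0.017607 = 0.7582.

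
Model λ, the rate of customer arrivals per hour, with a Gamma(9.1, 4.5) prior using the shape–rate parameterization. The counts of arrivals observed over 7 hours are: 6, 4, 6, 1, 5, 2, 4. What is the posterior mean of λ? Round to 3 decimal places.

Posterior mean ≈ 3.226

The Poisson likelihood adds the total count to the shape and the number of exposure periods to the rate. Here ∑xᵢ = 28 and n = 7, so shape 9.1→37.1 and rate 4.5→11.5.
E[λ | data] = 37.1/11.5 = 3.226.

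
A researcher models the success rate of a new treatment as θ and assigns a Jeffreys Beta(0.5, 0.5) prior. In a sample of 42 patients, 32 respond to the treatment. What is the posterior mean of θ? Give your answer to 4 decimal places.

The binomial likelihood is conjugate to the Beta prior: with 32 successes and 10 failures, the posterior is Beta(0.5+32, 0.5+10) = Beta(32.5, 10.5).
Posterior mean = α/(α+β) = 32.5/43 = 0.7558.

Posterior mean ≈ 0.7558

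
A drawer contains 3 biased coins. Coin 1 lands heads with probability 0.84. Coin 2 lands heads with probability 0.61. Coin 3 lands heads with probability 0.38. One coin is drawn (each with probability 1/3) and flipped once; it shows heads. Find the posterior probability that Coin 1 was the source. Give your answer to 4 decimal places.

P(heads|C1) = 0.84; P(heads|C2) = 0.61; P(heads|C3) = 0.38.
Prior × likelihood for each source: 0.333333·0.84=0.2800, 0.333333·0.61=0.2033, 0.333333·0.38=0.1267. Summing gives P(heads) = 0.61000.
P(Coin 1 | heads) = 0.2800 / 0.61000 = 0.4590.

Posterior probability ≈ 0.4590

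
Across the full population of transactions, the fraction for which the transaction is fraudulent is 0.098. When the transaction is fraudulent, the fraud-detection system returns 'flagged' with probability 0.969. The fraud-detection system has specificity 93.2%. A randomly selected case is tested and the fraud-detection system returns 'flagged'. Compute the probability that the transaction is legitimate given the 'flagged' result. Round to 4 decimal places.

Write H for 'the transaction is fraudulent'. Prior odds H:¬H = 0.098/0.902 = 0.10865. For the 'flagged' outcome, the likelihood ratio is 0.969/0.068 = 14.250.
Posterior odds = 0.10865 × 14.250 = 1.5482, so P(H|E) = 1.5482/(1+1.5482) = 0.6076. Then P(¬H|E) = 1 − 0.6076 = 0.3924.

P(¬H | E) ≈ 0.3924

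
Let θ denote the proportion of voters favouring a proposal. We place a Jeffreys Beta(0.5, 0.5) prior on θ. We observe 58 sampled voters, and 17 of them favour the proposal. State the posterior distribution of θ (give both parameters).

Observing 17 successes and 41 failures updates Beta(0.5, 0.5) by adding the success and failure counts to the two shape parameters: α = 0.5+17 = 17.5, β = 0.5+41 = 41.5.

Posterior: Beta(17.5, 41.5)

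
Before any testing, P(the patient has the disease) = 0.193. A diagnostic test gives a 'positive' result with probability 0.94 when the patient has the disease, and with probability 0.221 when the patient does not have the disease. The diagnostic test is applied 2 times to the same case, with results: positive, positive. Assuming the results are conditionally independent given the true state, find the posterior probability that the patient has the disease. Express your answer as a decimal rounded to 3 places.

Posterior P(H) ≈ 0.812

With H the event that the patient has the disease, the joint likelihood of the observed sequence is P(data|H) = 0.94·0.94 = 0.88360 and P(data|¬H) = 0.221·0.221 = 0.048841.
Bayes: P(H|data) = 0.193·0.88360 / (0.193·0.88360 + 0.807·0.048841) = 0.17053/0.20995 = 0.8123.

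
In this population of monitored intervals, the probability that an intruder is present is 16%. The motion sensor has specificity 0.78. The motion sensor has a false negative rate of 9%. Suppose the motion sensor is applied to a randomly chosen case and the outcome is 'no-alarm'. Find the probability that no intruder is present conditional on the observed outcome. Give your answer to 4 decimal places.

Write H for 'an intruder is present'. Prior odds H:¬H = 0.16/0.84 = 0.19048. For the 'no-alarm' outcome, the likelihood ratio is 0.09/0.78 = 0.11538.
Posterior odds = 0.19048 × 0.11538 = 0.021978, so P(H|E) = 0.021978/(1+0.021978) = 0.0215. Then P(¬H|E) = 1 − 0.0215 = 0.9785.

P(¬H | E) ≈ 0.9785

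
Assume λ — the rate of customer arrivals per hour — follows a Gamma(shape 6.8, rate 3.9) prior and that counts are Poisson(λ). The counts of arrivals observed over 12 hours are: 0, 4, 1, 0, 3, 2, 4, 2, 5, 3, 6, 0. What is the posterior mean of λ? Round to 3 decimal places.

Posterior mean ≈ 2.314

The Poisson likelihood adds the total count to the shape and the number of exposure periods to the rate. Here ∑xᵢ = 30 and n = 12, so shape 6.8→36.8 and rate 3.9→15.9.
Posterior mean = shape/rate = 36.8/15.9 = 2.314.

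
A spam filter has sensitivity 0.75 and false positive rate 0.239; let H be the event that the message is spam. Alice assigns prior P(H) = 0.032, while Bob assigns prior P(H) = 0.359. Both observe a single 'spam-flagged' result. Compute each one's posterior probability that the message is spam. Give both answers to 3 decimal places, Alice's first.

P('+'|H) = 0.75, P('+'|¬H) = 0.239.
Alice: numerator 0.75·0.032 = 0.024000; evidence = 0.024000+0.239·0.968 = 0.25535; posterior = 0.094.
Bob: numerator 0.75·0.359 = 0.26925; evidence = 0.26925+0.239·0.641 = 0.42245; posterior = 0.637.

Alice: 0.094; Bob: 0.637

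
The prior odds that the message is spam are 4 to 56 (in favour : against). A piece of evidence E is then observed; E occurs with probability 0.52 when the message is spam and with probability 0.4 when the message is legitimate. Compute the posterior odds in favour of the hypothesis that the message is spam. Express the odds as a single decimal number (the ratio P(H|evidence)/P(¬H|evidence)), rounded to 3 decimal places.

Posterior odds ≈ 0.093

Prior odds = 4/56 = 0.071429.
Likelihood ratio for E = 0.52/0.4 = 1.3000.
Posterior odds = prior odds × LR = 0.092857.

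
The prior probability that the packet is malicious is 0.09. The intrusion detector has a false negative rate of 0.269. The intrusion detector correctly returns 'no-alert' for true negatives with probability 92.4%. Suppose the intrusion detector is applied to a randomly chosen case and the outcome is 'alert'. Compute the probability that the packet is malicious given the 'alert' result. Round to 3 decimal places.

Write H for 'the packet is malicious'. Prior odds H:¬H = 0.09/0.91 = 0.098901. For the 'alert' outcome, the likelihood ratio is 0.731/0.076 = 9.6184.
Posterior odds = 0.098901 × 9.6184 = 0.95127, so P(H|E) = 0.95127/(1+0.95127) = 0.488.

P(H | E) ≈ 0.488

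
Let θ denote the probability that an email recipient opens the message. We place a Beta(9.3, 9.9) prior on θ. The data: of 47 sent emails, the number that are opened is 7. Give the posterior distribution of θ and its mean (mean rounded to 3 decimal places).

Posterior: Beta(16.3, 49.9); mean ≈ 0.246

The binomial likelihood is conjugate to the Beta prior: with 7 successes and 40 failures, the posterior is Beta(9.3+7, 9.9+40) = Beta(16.3, 49.9).
E[θ | data] = 16.3/(16.3+49.9) = 0.246.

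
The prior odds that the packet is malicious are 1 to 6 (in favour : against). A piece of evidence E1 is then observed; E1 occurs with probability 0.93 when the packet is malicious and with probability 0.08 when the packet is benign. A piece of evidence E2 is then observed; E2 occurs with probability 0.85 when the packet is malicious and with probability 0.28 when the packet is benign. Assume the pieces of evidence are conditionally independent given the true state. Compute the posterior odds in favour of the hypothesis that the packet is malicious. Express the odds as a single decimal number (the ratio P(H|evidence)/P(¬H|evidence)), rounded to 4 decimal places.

Posterior odds ≈ 5.8817

Prior odds = 1/6 = 0.16667.
Likelihood ratio for E1 = 0.93/0.08 = 11.625.
Likelihood ratio for E2 = 0.85/0.28 = 3.0357.
Posterior odds = prior odds × LR₁ × LR₂ = 5.8817.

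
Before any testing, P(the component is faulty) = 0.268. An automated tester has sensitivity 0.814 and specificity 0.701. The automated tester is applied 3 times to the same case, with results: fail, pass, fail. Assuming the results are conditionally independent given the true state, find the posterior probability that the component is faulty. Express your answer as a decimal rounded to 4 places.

Let H be the event that the component is faulty; start with P(H) = 0.268. P('fail'|H) = 0.814, P('fail'|¬H) = 0.299.
Update on result 1 ('fail'): P(H) ← 0.814·0.2680 / (0.814·0.2680 + 0.299·0.7320) = 0.21815/0.43702 = 0.4992.
Update on result 2 ('pass'): P(H) ← 0.186·0.4992 / (0.186·0.4992 + 0.701·0.5008) = 0.092848/0.44392 = 0.2092.
Update on result 3 ('fail'): P(H) ← 0.814·0.2092 / (0.814·0.2092 + 0.299·0.7908) = 0.17025/0.40671 = 0.4186.

Posterior P(H) ≈ 0.4186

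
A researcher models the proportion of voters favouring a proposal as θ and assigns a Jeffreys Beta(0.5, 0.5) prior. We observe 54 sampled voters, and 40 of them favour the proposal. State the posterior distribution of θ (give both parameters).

Posterior: Beta(40.5, 14.5)

The binomial likelihood is conjugate to the Beta prior: with 40 successes and 14 failures, the posterior is Beta(0.5+40, 0.5+14) = Beta(40.5, 14.5).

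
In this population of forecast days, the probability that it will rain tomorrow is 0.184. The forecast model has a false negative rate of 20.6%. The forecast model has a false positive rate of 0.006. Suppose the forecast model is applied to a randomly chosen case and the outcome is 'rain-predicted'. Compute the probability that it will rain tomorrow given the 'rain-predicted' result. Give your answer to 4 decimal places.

P(H | E) ≈ 0.9676

Let H be the event that it will rain tomorrow. P(H) = 0.184, so P(¬H) = 0.816. With E the 'rain-predicted' result, P(E|H) = 0.794 and P(E|¬H) = 0.006.
P(E) = 0.794·0.184 + 0.006·0.816 = 0.14610 + 0.0048960 = 0.15099.
By Bayes' theorem, P(H|E) = 0.14610 / 0.15099 = 0.9676.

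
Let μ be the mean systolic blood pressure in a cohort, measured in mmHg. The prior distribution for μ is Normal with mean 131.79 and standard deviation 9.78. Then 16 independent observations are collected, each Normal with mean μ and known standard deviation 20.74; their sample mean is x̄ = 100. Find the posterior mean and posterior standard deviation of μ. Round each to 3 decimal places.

Posterior mean ≈ 106.975; posterior SD ≈ 4.581

Prior precision 1/τ₀² = 1/9.78² = 0.0104550; data precision n/σ² = 16/20.74² = 0.0371965.
Posterior precision = 0.0104550 + 0.0371965 = 0.0476515, giving posterior SD = 1/√0.0476515 = 4.581.
Posterior mean = (0.0104550·131.79 + 0.0371965·100) / 0.0476515 = 106.975.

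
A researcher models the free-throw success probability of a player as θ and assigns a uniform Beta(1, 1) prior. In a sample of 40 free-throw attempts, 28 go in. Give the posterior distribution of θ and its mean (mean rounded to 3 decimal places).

Observing 28 successes and 12 failures updates Beta(1, 1) by adding the success and failure counts to the two shape parameters: α = 1+28 = 29, β = 1+12 = 13.
Posterior mean = α/(α+β) = 29/42 = 0.690.

Posterior: Beta(29, 13); mean ≈ 0.690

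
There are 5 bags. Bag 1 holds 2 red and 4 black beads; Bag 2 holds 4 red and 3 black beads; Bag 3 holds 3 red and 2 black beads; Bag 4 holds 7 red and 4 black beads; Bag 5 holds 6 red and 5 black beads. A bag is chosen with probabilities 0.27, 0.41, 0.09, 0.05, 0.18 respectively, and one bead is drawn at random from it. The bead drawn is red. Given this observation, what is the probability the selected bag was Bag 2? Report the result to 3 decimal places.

Posterior probability ≈ 0.461

P(red|Bag 1) = 0.3333; P(red|Bag 2) = 0.5714; P(red|Bag 3) = 0.6; P(red|Bag 4) = 0.6364; P(red|Bag 5) = 0.5455.
Prior × likelihood for each source: 0.27·0.3333=0.09000, 0.41·0.5714=0.2343, 0.09·0.6=0.05400, 0.05·0.6364=0.03182, 0.18·0.5455=0.09818. Summing gives P(red) = 0.50829.
P(Bag 2 | red) = 0.2343 / 0.50829 = 0.461.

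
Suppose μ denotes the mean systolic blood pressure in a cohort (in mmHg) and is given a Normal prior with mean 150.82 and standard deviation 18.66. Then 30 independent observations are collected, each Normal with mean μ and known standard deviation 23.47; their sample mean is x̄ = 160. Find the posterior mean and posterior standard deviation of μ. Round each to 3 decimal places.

Prior precision 1/τ₀² = 1/18.66² = 0.00287195; data precision n/σ² = 30/23.47² = 0.0544622.
Posterior precision = 0.00287195 + 0.0544622 = 0.0573341, giving posterior SD = 1/√0.0573341 = 4.176.
Posterior mean = (0.00287195·150.82 + 0.0544622·160) / 0.0573341 = 159.540.

Posterior mean ≈ 159.540; posterior SD ≈ 4.176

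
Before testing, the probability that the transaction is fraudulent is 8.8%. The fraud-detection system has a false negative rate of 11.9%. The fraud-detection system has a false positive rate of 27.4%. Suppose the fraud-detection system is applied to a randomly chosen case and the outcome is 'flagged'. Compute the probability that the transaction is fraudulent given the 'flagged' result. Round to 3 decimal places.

Write H for 'the transaction is fraudulent'. Prior odds H:¬H = 0.088/0.912 = 0.096491. For the 'flagged' outcome, the likelihood ratio is 0.881/0.274 = 3.2153.
Posterior odds = 0.096491 × 3.2153 = 0.31025, so P(H|E) = 0.31025/(1+0.31025) = 0.237.

P(H | E) ≈ 0.237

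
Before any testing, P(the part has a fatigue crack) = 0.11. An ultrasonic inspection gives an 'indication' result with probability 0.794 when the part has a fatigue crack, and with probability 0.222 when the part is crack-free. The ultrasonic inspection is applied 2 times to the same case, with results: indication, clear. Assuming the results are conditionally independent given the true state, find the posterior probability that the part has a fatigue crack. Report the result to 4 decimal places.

Let H be the event that the part has a fatigue crack; start with P(H) = 0.11. P('indication'|H) = 0.794, P('indication'|¬H) = 0.222.
Update on result 1 ('indication'): P(H) ← 0.794·0.1100 / (0.794·0.1100 + 0.222·0.8900) = 0.087340/0.28492 = 0.3065.
Update on result 2 ('clear'): P(H) ← 0.206·0.3065 / (0.206·0.3065 + 0.778·0.6935) = 0.063148/0.60266 = 0.1048.

Posterior P(H) ≈ 0.1048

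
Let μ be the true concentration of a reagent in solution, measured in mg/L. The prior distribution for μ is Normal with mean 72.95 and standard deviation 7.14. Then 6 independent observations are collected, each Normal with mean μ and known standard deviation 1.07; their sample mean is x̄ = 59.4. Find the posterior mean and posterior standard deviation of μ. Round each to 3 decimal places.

Posterior mean ≈ 59.451; posterior SD ≈ 0.436

Prior precision 1/τ₀² = 1/7.14² = 0.0196157; data precision n/σ² = 6/1.07² = 5.24063.
Posterior precision = 0.0196157 + 5.24063 = 5.26025, giving posterior SD = 1/√5.26025 = 0.436.
Posterior mean = (0.0196157·72.95 + 5.24063·59.4) / 5.26025 = 59.451.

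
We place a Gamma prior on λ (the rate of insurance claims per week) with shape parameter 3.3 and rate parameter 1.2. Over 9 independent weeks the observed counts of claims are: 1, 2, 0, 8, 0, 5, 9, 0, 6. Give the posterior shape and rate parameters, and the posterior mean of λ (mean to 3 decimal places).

Total count ∑xᵢ = 31 over n = 9 weeks.
Gamma is conjugate to the Poisson likelihood: posterior is Gamma(shape = 3.3+31 = 34.3, rate = 1.2+9 = 10.2).
E[λ | data] = 34.3/10.2 = 3.363.

Posterior: Gamma(shape=34.3, rate=10.2); mean ≈ 3.363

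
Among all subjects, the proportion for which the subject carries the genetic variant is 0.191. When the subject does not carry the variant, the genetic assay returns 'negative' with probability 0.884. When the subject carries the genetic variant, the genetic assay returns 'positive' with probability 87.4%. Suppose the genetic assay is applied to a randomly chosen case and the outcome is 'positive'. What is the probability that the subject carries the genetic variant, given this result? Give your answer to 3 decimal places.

Let H be the event that the subject carries the genetic variant. P(H) = 0.191, so P(¬H) = 0.809. With E the 'positive' result, P(E|H) = 0.874 and P(E|¬H) = 0.116.
P(E) = 0.874·0.191 + 0.116·0.809 = 0.16693 + 0.093844 = 0.26078.
By Bayes' theorem, P(H|E) = 0.16693 / 0.26078 = 0.640.

P(H | E) ≈ 0.640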